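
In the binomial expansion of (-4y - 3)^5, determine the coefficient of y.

-1620

The general term is C(5,j)·(-4y)^j·(-3)^(5-j); the y^1 term has j = 1.
C(5,1) = 5.
Coefficient = C(5,1) · (-4)^1 · (-3)^4 = 5 · (-4) · 81 = -1620.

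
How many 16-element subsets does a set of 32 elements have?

C(32,16) = (32·31·30·29·28·27·26·25·24·23·22·21·20·19·18·17) / 16! = 12576278705767096320000 / 20922789888000 = 601080390.

601080390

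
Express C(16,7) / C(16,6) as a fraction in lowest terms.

C(n,k+1)/C(n,k) = (n−k)/(k+1) = (16−6)/(6+1) = 10/7.

10/7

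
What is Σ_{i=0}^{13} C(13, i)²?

Σ C(13,i)² is the coefficient of x^13 in (1+x)^13(1+x)^13 = (1+x)^26, i.e. C(26,13) = 10400600.

10400600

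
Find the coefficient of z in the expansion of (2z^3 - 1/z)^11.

General term: C(11,j)·(2z^3)^j·(-1/z)^(11-j), with z-exponent 3j − 1(11−j) = 4j − 11.
Set 4j − 11 = 1: j = 3.
C(11,3) = 165; 2^3 = 8; (-1)^8 = 1.
Coefficient = 165 · 8 · 1 = 1320.

1320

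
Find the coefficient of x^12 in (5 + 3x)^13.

The general term is C(13,j)·(5)^j·(3x)^(13-j); the x^12 term has j = 1.
C(13,1) = 13.
Coefficient = C(13,1) · 5^1 · 3^12 = 13 · 5 · 531441 = 34543665.

34543665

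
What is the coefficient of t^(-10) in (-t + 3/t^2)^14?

General term: C(14,j)·(-t)^j·(3/t^2)^(14-j), with t-exponent 1j − 2(14−j) = 3j − 28.
Set 3j − 28 = -10: j = 6.
C(14,6) = 3003; (-1)^6 = 1; 3^8 = 6561.
Coefficient = 3003 · 1 · 6561 = 19702683.

19702683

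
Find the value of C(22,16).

C(22,16) = C(22,6) by symmetry.
C(22,6) = (22·21·20·19·18·17) / 6! = 53721360 / 720 = 74613.

74613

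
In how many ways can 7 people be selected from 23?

This is C(23,7) = 245157.

245157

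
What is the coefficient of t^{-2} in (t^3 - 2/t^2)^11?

General term: C(11,j)·(t^3)^j·(-2/t^2)^(11-j), with t-exponent 3j − 2(11−j) = 5j − 22.
Set 5j − 22 = -2: j = 4.
C(11,4) = 330; 1^4 = 1; (-2)^7 = -128.
Coefficient = 330 · 1 · (-128) = -42240.

-42240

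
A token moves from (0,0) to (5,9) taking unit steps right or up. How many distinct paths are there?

Each path is a sequence of 14 steps with 5 rights: C(14,5) = 2002.

2002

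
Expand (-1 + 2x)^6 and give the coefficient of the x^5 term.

-192

The general term is C(6,j)·(-1)^j·(2x)^(6-j); the x^5 term has j = 1.
C(6,1) = 6.
Coefficient = C(6,1) · (-1)^1 · 2^5 = 6 · (-1) · 32 = -192.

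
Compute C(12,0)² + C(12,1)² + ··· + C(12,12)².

By Vandermonde's identity, Σ C(12,i)² = C(24,12) = 2704156.

2704156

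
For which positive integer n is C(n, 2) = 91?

14

n(n−1)/2 = 91 ⇒ n(n−1) = 182. Since 14·13 = 182, n = 14.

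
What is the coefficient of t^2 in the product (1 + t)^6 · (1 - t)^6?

-6

Coefficient of t^2 = Σ_{j} C(6,j)·1^j·C(6,2-j)·(-1)^(2-j) for j from 0 to 2.
= 15 + (-36) + 15 = -6.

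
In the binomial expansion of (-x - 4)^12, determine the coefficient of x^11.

The general term is C(12,j)·(-x)^j·(-4)^(12-j); the x^11 term has j = 11.
C(12,11) = 12.
Coefficient = C(12,11) · (-1)^11 · (-4)^1 = 12 · (-1) · (-4) = 48.

48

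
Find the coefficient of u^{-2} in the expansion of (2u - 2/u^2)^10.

General term: C(10,j)·(2u)^j·(-2/u^2)^(10-j), with u-exponent 1j − 2(10−j) = 3j − 20.
Set 3j − 20 = -2: j = 6.
C(10,6) = 210; 2^6 = 64; (-2)^4 = 16.
Coefficient = 210 · 64 · 16 = 215040.

215040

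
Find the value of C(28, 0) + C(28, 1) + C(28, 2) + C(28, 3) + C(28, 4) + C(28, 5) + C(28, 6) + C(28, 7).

1683218

1 + 28 + 378 + 3276 + 20475 + 98280 + 376740 + 1184040 = 1683218.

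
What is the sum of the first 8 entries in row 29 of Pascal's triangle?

2182396

1 + 29 + 406 + 3654 + 23751 + 118755 + 475020 + 1560780 = 2182396.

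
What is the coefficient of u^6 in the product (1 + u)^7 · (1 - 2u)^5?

-147

Coefficient of u^6 = Σ_{j} C(7,j)·1^j·C(5,6-j)·(-2)^(6-j) for j from 1 to 6.
= (-224) + 1680 + (-2800) + 1400 + (-210) + 7 = -147.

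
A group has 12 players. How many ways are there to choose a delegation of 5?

792

This is C(12,5) = 792.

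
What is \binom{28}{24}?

20475

C(28,24) = C(28,4) by symmetry.
C(28,4) = (28·27·26·25) / 4! = 491400 / 24 = 20475.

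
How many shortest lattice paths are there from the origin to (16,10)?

5311735

Each path is a sequence of 26 steps with 16 rights: C(26,16) = 5311735.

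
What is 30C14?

C(30,14) = (30·29·28·27·26·25·24·23·22·21·20·19·18·17) / 14! = 12677700308232960000 / 87178291200 = 145422675.

145422675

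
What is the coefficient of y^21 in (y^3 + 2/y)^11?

1320

General term: C(11,j)·(y^3)^j·(2/y)^(11-j), with y-exponent 3j − 1(11−j) = 4j − 11.
Set 4j − 11 = 21: j = 8.
C(11,8) = 165; 1^8 = 1; 2^3 = 8.
Coefficient = 165 · 1 · 8 = 1320.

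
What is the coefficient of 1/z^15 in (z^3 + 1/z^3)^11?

General term: C(11,j)·(z^3)^j·(1/z^3)^(11-j), with z-exponent 3j − 3(11−j) = 6j − 33.
Set 6j − 33 = -15: j = 3.
C(11,3) = 165; 1^3 = 1; 1^8 = 1.
Coefficient = 165 · 1 · 1 = 165.

165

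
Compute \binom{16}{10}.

C(16,10) = C(16,6) by symmetry.
C(16,6) = (16·15·14·13·12·11) / 6! = 5765760 / 720 = 8008.

8008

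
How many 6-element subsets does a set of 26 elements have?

C(26,6) = (26·25·24·23·22·21) / 6! = 165765600 / 720 = 230230.

230230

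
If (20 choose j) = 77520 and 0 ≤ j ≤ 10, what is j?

7

C(20,j) increases on 0 ≤ j ≤ 10. C(20,6) = 38760 and C(20,7) = 77520, so j = 7.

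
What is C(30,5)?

C(30,5) = (30·29·28·27·26) / 5! = 17100720 / 120 = 142506.

142506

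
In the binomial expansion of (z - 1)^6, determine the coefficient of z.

The general term is C(6,j)·(z)^j·(-1)^(6-j); the z^1 term has j = 1.
C(6,1) = 6.
Coefficient = C(6,1) · (-1)^5 = 6 · (-1) = -6.

-6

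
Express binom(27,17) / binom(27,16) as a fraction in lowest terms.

C(n,k+1)/C(n,k) = (n−k)/(k+1) = (27−16)/(16+1) = 11/17.

11/17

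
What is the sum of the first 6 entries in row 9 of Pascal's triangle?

382

1 + 9 + 36 + 84 + 126 + 126 = 382.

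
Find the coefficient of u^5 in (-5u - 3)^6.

56250

The general term is C(6,j)·(-5u)^j·(-3)^(6-j); the u^5 term has j = 5.
C(6,5) = 6.
Coefficient = C(6,5) · (-5)^5 · (-3)^1 = 6 · (-3125) · (-3) = 56250.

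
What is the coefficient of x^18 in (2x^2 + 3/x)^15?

General term: C(15,j)·(2x^2)^j·(3/x)^(15-j), with x-exponent 2j − 1(15−j) = 3j − 15.
Set 3j − 15 = 18: j = 11.
C(15,11) = 1365; 2^11 = 2048; 3^4 = 81.
Coefficient = 1365 · 2048 · 81 = 226437120.

226437120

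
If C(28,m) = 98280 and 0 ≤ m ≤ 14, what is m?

5

C(28,m) increases on 0 ≤ m ≤ 14. C(28,4) = 20475 and C(28,5) = 98280, so m = 5.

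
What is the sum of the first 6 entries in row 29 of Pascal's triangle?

146596

1 + 29 + 406 + 3654 + 23751 + 118755 = 146596.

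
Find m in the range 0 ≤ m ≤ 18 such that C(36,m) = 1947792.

6

C(36,m) increases on 0 ≤ m ≤ 18. C(36,5) = 376992 and C(36,6) = 1947792, so m = 6.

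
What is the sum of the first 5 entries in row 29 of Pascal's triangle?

27841

1 + 29 + 406 + 3654 + 23751 = 27841.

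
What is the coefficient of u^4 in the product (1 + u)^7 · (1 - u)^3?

-14

Coefficient of u^4 = Σ_{j} C(7,j)·1^j·C(3,4-j)·(-1)^(4-j) for j from 1 to 4.
= (-7) + 63 + (-105) + 35 = -14.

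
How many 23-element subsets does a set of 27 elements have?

C(27,23) = C(27,4) by symmetry.
C(27,4) = (27·26·25·24) / 4! = 421200 / 24 = 17550.

17550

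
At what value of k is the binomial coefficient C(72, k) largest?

C(72,k) is maximized at k = 72/2 = 36.

36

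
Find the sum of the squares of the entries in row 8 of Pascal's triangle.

12870

Σ C(8,k)² is the coefficient of x^8 in (1+x)^8(1+x)^8 = (1+x)^16, i.e. C(16,8) = 12870.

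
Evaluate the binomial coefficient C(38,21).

C(38,21) = C(38,17) by symmetry.
C(38,17) = (38·37·36·35·34·33·32·31·30·29·28·27·26·25·24·23·22) / 17! = 10237090866494416404480000 / 355687428096000 = 28781143380.

28781143380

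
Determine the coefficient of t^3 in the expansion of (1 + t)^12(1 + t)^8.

1140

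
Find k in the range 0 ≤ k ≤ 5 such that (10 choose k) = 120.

C(10,k) increases on 0 ≤ k ≤ 5. C(10,2) = 45 and C(10,3) = 120, so k = 3.

3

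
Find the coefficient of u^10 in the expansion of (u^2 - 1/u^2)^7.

General term: C(7,j)·(u^2)^j·(-1/u^2)^(7-j), with u-exponent 2j − 2(7−j) = 4j − 14.
Set 4j − 14 = 10: j = 6.
C(7,6) = 7; 1^6 = 1; (-1)^1 = -1.
Coefficient = 7 · 1 · (-1) = -7.

-7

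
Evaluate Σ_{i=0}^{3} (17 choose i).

1 + 17 + 136 + 680 = 834.

834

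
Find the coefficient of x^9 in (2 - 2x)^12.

-901120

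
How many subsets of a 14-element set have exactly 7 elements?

3432

Choose the 7 positions: C(14,7) = 3432.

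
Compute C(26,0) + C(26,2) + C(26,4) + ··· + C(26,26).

33554432

Half of (1+1)^26 + (1−1)^26 gives the even-index sum: 2^25 = 33554432.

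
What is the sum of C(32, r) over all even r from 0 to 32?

Half of (1+1)^32 + (1−1)^32 gives the even-index sum: 2^31 = 2147483648.

2147483648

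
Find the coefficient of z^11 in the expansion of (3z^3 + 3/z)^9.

General term: C(9,j)·(3z^3)^j·(3/z)^(9-j), with z-exponent 3j − 1(9−j) = 4j − 9.
Set 4j − 9 = 11: j = 5.
C(9,5) = 126; 3^5 = 243; 3^4 = 81.
Coefficient = 126 · 243 · 81 = 2480058.

2480058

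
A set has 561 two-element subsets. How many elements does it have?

n(n−1)/2 = 561 ⇒ n(n−1) = 1122. Since 34·33 = 1122, n = 34.

34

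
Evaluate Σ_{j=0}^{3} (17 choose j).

1 + 17 + 136 + 680 = 834.

834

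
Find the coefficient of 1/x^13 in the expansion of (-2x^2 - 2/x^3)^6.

384

General term: C(6,j)·(-2x^2)^j·(-2/x^3)^(6-j), with x-exponent 2j − 3(6−j) = 5j − 18.
Set 5j − 18 = -13: j = 1.
C(6,1) = 6; (-2)^1 = -2; (-2)^5 = -32.
Coefficient = 6 · (-2) · (-32) = 384.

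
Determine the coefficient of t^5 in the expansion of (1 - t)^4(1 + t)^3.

-3

Coefficient of t^5 = Σ_{j} C(4,j)·(-1)^j·C(3,5-j)·1^(5-j) for j from 2 to 4.
= 6 + (-12) + 3 = -3.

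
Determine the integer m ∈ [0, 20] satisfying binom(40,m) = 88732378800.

17

C(40,m) increases on 0 ≤ m ≤ 20. C(40,16) = 62852101650 and C(40,17) = 88732378800, so m = 17.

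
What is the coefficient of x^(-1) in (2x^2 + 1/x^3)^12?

General term: C(12,j)·(2x^2)^j·(1/x^3)^(12-j), with x-exponent 2j − 3(12−j) = 5j − 36.
Set 5j − 36 = -1: j = 7.
C(12,7) = 792; 2^7 = 128; 1^5 = 1.
Coefficient = 792 · 128 · 1 = 101376.

101376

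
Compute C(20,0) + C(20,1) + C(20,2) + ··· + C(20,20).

Setting x = 1 in (1+x)^20 gives Σ C(20,i) = 2^20 = 1048576.

1048576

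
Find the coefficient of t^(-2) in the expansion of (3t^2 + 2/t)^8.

General term: C(8,j)·(3t^2)^j·(2/t)^(8-j), with t-exponent 2j − 1(8−j) = 3j − 8.
Set 3j − 8 = -2: j = 2.
C(8,2) = 28; 3^2 = 9; 2^6 = 64.
Coefficient = 28 · 9 · 64 = 16128.

16128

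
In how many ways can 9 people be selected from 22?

This is C(22,9) = 497420.

497420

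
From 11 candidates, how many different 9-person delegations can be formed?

This is C(11,9) = 55.

55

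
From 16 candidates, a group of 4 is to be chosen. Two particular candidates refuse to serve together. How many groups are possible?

1729

All 4-subsets: C(16,4) = 1820. Those containing both fixed elements: C(14,2) = 91.
1820 − 91 = 1729.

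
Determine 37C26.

854992152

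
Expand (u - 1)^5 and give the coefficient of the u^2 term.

-10

The general term is C(5,j)·(u)^j·(-1)^(5-j); the u^2 term has j = 2.
C(5,2) = 10.
Coefficient = C(5,2) · (-1)^3 = 10 · (-1) = -10.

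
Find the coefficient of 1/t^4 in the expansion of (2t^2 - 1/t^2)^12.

-25344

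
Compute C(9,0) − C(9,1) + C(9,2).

28

The partial alternating sum Σ_{k=0}^{2} (−1)^k C(9,k) = (−1)^2 C(8,2) = 28.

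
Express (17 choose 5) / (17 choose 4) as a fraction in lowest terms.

13/5

C(n,k+1)/C(n,k) = (n−k)/(k+1) = (17−4)/(4+1) = 13/5.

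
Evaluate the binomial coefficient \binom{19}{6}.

27132

C(19,6) = (19·18·17·16·15·14) / 6! = 19535040 / 720 = 27132.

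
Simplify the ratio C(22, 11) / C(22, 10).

C(n,k+1)/C(n,k) = (n−k)/(k+1) = (22−10)/(10+1) = 12/11.

12/11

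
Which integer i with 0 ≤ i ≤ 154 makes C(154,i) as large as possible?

77

C(154,i) is maximized at i = 154/2 = 77.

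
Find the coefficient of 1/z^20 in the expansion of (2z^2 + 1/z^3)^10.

General term: C(10,j)·(2z^2)^j·(1/z^3)^(10-j), with z-exponent 2j − 3(10−j) = 5j − 30.
Set 5j − 30 = -20: j = 2.
C(10,2) = 45; 2^2 = 4; 1^8 = 1.
Coefficient = 45 · 4 · 1 = 180.

180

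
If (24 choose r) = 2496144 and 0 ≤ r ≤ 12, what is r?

11

C(24,r) increases on 0 ≤ r ≤ 12. C(24,10) = 1961256 and C(24,11) = 2496144, so r = 11.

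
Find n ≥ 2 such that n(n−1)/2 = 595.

35

n(n−1)/2 = 595 ⇒ n(n−1) = 1190. Since 35·34 = 1190, n = 35.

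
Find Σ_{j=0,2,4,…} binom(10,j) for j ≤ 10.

512

Even-j terms of row 10 sum to 2^9 = 512.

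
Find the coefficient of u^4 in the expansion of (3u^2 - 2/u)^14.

General term: C(14,j)·(3u^2)^j·(-2/u)^(14-j), with u-exponent 2j − 1(14−j) = 3j − 14.
Set 3j − 14 = 4: j = 6.
C(14,6) = 3003; 3^6 = 729; (-2)^8 = 256.
Coefficient = 3003 · 729 · 256 = 560431872.

560431872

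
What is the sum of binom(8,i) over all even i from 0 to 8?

128

Even-i terms of row 8 sum to 2^7 = 128.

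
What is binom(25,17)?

1081575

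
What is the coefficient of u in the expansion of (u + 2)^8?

1024

The general term is C(8,j)·(u)^j·(2)^(8-j); the u^1 term has j = 1.
C(8,1) = 8.
Coefficient = C(8,1) · 2^7 = 8 · 128 = 1024.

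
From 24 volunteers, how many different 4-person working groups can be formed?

10626

This is C(24,4) = 10626.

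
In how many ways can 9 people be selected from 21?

293930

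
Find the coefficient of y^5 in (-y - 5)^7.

-525

The general term is C(7,j)·(-y)^j·(-5)^(7-j); the y^5 term has j = 5.
C(7,5) = 21.
Coefficient = C(7,5) · (-1)^5 · (-5)^2 = 21 · (-1) · 25 = -525.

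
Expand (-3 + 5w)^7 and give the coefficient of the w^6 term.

-328125

The general term is C(7,j)·(-3)^j·(5w)^(7-j); the w^6 term has j = 1.
C(7,1) = 7.
Coefficient = C(7,1) · (-3)^1 · 5^6 = 7 · (-3) · 15625 = -328125.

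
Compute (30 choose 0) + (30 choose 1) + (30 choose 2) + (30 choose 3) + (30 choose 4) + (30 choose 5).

1 + 30 + 435 + 4060 + 27405 + 142506 = 174437.

174437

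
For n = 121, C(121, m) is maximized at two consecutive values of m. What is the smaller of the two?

60

For odd n = 121, C(121,m) peaks at m = (n−1)/2 and (n+1)/2; the smaller is 60.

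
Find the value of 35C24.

417225900

C(35,24) = C(35,11) by symmetry.
C(35,11) = (35·34·33·32·31·30·29·28·27·26·25) / 11! = 16654322805120000 / 39916800 = 417225900.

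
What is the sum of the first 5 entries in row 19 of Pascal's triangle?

1 + 19 + 171 + 969 + 3876 = 5036.

5036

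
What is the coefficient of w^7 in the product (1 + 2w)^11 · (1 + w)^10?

1974180

Coefficient of w^7 = Σ_{j} C(11,j)·2^j·C(10,7-j)·1^(7-j) for j from 0 to 7.
= 120 + 4620 + 55440 + 277200 + 633600 + 665280 + 295680 + 42240 = 1974180.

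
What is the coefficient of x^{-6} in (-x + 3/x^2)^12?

General term: C(12,j)·(-x)^j·(3/x^2)^(12-j), with x-exponent 1j − 2(12−j) = 3j − 24.
Set 3j − 24 = -6: j = 6.
C(12,6) = 924; (-1)^6 = 1; 3^6 = 729.
Coefficient = 924 · 1 · 729 = 673596.

673596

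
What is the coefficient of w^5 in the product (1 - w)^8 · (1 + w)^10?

Coefficient of w^5 = Σ_{j} C(8,j)·(-1)^j·C(10,5-j)·1^(5-j) for j from 0 to 5.
= 252 + (-1680) + 3360 + (-2520) + 700 + (-56) = 56.

56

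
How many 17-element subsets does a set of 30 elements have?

119759850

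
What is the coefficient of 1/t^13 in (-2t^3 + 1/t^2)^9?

General term: C(9,j)·(-2t^3)^j·(1/t^2)^(9-j), with t-exponent 3j − 2(9−j) = 5j − 18.
Set 5j − 18 = -13: j = 1.
C(9,1) = 9; (-2)^1 = -2; 1^8 = 1.
Coefficient = 9 · (-2) · 1 = -18.

-18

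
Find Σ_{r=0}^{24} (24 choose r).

The entries of row 24 sum to 2^24 = 16777216.

16777216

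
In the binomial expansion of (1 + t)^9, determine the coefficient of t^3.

The general term is C(9,j)·(1)^j·(t)^(9-j); the t^3 term has j = 6.
C(9,6) = 84.
Coefficient = C(9,6) = 84.

84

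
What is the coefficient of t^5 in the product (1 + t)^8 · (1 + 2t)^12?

Coefficient of t^5 = Σ_{j} C(8,j)·1^j·C(12,5-j)·2^(5-j) for j from 0 to 5.
= 25344 + 63360 + 49280 + 14784 + 1680 + 56 = 154504.

154504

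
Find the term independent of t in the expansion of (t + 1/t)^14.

General term: C(14,j)·(t)^j·(1/t)^(14-j), with t-exponent 1j − 1(14−j) = 2j − 14.
Set 2j − 14 = 0: j = 7.
C(14,7) = 3432; 1^7 = 1; 1^7 = 1.
Coefficient = 3432 · 1 · 1 = 3432.

3432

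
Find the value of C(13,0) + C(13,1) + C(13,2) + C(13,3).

378

1 + 13 + 78 + 286 = 378.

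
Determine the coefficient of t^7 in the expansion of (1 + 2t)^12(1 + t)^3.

362736

Coefficient of t^7 = Σ_{j} C(12,j)·2^j·C(3,7-j)·1^(7-j) for j from 4 to 7.
= 7920 + 76032 + 177408 + 101376 = 362736.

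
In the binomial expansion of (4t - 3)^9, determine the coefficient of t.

The general term is C(9,j)·(4t)^j·(-3)^(9-j); the t^1 term has j = 1.
C(9,1) = 9.
Coefficient = C(9,1) · 4^1 · (-3)^8 = 9 · 4 · 6561 = 236196.

236196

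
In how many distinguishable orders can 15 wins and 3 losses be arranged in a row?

Choose positions for the wins: C(18,15) = 816.

816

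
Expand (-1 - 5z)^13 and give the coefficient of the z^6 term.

The general term is C(13,j)·(-1)^j·(-5z)^(13-j); the z^6 term has j = 7.
C(13,7) = 1716.
Coefficient = C(13,7) · (-1)^7 · (-5)^6 = 1716 · (-1) · 15625 = -26812500.

-26812500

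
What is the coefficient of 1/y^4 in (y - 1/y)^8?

General term: C(8,j)·(y)^j·(-1/y)^(8-j), with y-exponent 1j − 1(8−j) = 2j − 8.
Set 2j − 8 = -4: j = 2.
C(8,2) = 28; 1^2 = 1; (-1)^6 = 1.
Coefficient = 28 · 1 · 1 = 28.

28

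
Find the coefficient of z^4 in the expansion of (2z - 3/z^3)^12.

608256

General term: C(12,j)·(2z)^j·(-3/z^3)^(12-j), with z-exponent 1j − 3(12−j) = 4j − 36.
Set 4j − 36 = 4: j = 10.
C(12,10) = 66; 2^10 = 1024; (-3)^2 = 9.
Coefficient = 66 · 1024 · 9 = 608256.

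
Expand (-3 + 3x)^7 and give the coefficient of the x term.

15309

The general term is C(7,j)·(-3)^j·(3x)^(7-j); the x^1 term has j = 6.
C(7,6) = 7.
Coefficient = C(7,6) · (-3)^6 · 3^1 = 7 · 729 · 3 = 15309.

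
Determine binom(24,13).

C(24,13) = C(24,11) by symmetry.
C(24,11) = (24·23·22·21·20·19·18·17·16·15·14) / 11! = 99638080819200 / 39916800 = 2496144.

2496144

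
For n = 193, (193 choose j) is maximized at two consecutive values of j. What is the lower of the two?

For odd n = 193, C(193,j) peaks at j = (n−1)/2 and (n+1)/2; the lower is 96.

96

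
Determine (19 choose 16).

C(19,16) = C(19,3) by symmetry.
C(19,3) = (19·18·17) / 3! = 5814 / 6 = 969.

969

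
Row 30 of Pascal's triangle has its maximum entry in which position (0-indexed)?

15

C(30,i) is maximized at i = 30/2 = 15.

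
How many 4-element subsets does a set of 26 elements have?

C(26,4) = (26·25·24·23) / 4! = 358800 / 24 = 14950.

14950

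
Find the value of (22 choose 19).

1540

C(22,19) = C(22,3) by symmetry.
C(22,3) = (22·21·20) / 3! = 9240 / 6 = 1540.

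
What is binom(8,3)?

56

C(8,3) = (8·7·6) / 3! = 336 / 6 = 56.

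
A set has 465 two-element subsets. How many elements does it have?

n(n−1)/2 = 465 ⇒ n(n−1) = 930. Since 31·30 = 930, n = 31.

31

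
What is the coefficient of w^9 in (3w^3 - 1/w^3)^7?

5103

General term: C(7,j)·(3w^3)^j·(-1/w^3)^(7-j), with w-exponent 3j − 3(7−j) = 6j − 21.
Set 6j − 21 = 9: j = 5.
C(7,5) = 21; 3^5 = 243; (-1)^2 = 1.
Coefficient = 21 · 243 · 1 = 5103.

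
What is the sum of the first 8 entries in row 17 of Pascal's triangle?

1 + 17 + 136 + 680 + 2380 + 6188 + 12376 + 19448 = 41226.

41226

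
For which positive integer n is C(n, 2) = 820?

41

n(n−1)/2 = 820 ⇒ n(n−1) = 1640. Since 41·40 = 1640, n = 41.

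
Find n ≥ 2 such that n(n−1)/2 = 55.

11

n(n−1)/2 = 55 ⇒ n(n−1) = 110. Since 11·10 = 110, n = 11.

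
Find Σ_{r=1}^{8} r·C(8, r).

Differentiating (1+x)^8 and setting x=1: Σ r·C(8,r) = 8·2^7 = 1024.

1024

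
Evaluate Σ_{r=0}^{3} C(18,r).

988

1 + 18 + 153 + 816 = 988.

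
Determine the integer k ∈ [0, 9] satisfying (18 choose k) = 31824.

7

C(18,k) increases on 0 ≤ k ≤ 9. C(18,6) = 18564 and C(18,7) = 31824, so k = 7.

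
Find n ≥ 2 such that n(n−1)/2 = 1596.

57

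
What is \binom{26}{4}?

C(26,4) = (26·25·24·23) / 4! = 358800 / 24 = 14950.

14950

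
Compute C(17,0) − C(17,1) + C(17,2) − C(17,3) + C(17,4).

The partial alternating sum Σ_{k=0}^{4} (−1)^k C(17,k) = (−1)^4 C(16,4) = 1820.

1820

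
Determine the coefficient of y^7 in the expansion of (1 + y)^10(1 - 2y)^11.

-4500

Coefficient of y^7 = Σ_{j} C(10,j)·1^j·C(11,7-j)·(-2)^(7-j) for j from 0 to 7.
= (-42240) + 295680 + (-665280) + 633600 + (-277200) + 55440 + (-4620) + 120 = -4500.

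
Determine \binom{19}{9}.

C(19,9) = (19·18·17·16·15·14·13·12·11) / 9! = 33522128640 / 362880 = 92378.

92378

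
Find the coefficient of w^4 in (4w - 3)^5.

The general term is C(5,j)·(4w)^j·(-3)^(5-j); the w^4 term has j = 4.
C(5,4) = 5.
Coefficient = C(5,4) · 4^4 · (-3)^1 = 5 · 256 · (-3) = -3840.

-3840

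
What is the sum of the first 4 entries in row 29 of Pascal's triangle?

4090

1 + 29 + 406 + 3654 = 4090.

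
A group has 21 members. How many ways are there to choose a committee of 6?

This is C(21,6) = 54264.

54264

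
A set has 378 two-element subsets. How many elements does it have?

28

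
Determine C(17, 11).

12376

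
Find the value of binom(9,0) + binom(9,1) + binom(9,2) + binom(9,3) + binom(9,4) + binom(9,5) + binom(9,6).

466

1 + 9 + 36 + 84 + 126 + 126 + 84 = 466.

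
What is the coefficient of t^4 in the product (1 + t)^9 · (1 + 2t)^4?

Coefficient of t^4 = Σ_{j} C(9,j)·1^j·C(4,4-j)·2^(4-j) for j from 0 to 4.
= 16 + 288 + 864 + 672 + 126 = 1966.

1966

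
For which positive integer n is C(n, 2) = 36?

n(n−1)/2 = 36 ⇒ n(n−1) = 72. Since 9·8 = 72, n = 9.

9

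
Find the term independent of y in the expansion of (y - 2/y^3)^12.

-1760

General term: C(12,j)·(y)^j·(-2/y^3)^(12-j), with y-exponent 1j − 3(12−j) = 4j − 36.
Set 4j − 36 = 0: j = 9.
C(12,9) = 220; 1^9 = 1; (-2)^3 = -8.
Coefficient = 220 · 1 · (-8) = -1760.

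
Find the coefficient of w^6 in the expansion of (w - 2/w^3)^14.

364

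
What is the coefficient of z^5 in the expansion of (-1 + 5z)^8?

-175000

The general term is C(8,j)·(-1)^j·(5z)^(8-j); the z^5 term has j = 3.
C(8,3) = 56.
Coefficient = C(8,3) · (-1)^3 · 5^5 = 56 · (-1) · 3125 = -175000.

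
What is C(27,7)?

888030

C(27,7) = (27·26·25·24·23·22·21) / 7! = 4475671200 / 5040 = 888030.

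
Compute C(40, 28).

C(40,28) = C(40,12) by symmetry.
C(40,12) = (40·39·38·37·36·35·34·33·32·31·30·29) / 12! = 2676111755885568000 / 479001600 = 5586853480.

5586853480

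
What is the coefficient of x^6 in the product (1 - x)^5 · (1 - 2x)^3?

146

Coefficient of x^6 = Σ_{j} C(5,j)·(-1)^j·C(3,6-j)·(-2)^(6-j) for j from 3 to 5.
= 80 + 60 + 6 = 146.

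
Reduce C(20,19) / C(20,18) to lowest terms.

2/19

C(n,k+1)/C(n,k) = (n−k)/(k+1) = (20−18)/(18+1) = 2/19.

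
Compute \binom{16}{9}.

11440

C(16,9) = C(16,7) by symmetry.
C(16,7) = (16·15·14·13·12·11·10) / 7! = 57657600 / 5040 = 11440.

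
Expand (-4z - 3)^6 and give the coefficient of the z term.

5832

The general term is C(6,j)·(-4z)^j·(-3)^(6-j); the z^1 term has j = 1.
C(6,1) = 6.
Coefficient = C(6,1) · (-4)^1 · (-3)^5 = 6 · (-4) · (-243) = 5832.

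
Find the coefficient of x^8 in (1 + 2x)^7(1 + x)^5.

Coefficient of x^8 = Σ_{j} C(7,j)·2^j·C(5,8-j)·1^(8-j) for j from 3 to 7.
= 280 + 2800 + 6720 + 4480 + 640 = 14920.

14920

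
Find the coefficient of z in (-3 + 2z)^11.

The general term is C(11,j)·(-3)^j·(2z)^(11-j); the z^1 term has j = 10.
C(11,10) = 11.
Coefficient = C(11,10) · (-3)^10 · 2^1 = 11 · 59049 · 2 = 1299078.

1299078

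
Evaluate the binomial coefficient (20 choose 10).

184756

C(20,10) = (20·19·18·17·16·15·14·13·12·11) / 10! = 670442572800 / 3628800 = 184756.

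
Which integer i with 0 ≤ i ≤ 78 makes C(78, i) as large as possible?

39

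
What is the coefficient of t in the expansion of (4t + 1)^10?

The general term is C(10,j)·(4t)^j·(1)^(10-j); the t^1 term has j = 1.
C(10,1) = 10.
Coefficient = C(10,1) · 4^1 = 10 · 4 = 40.

40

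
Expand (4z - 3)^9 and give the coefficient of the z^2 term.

The general term is C(9,j)·(4z)^j·(-3)^(9-j); the z^2 term has j = 2.
C(9,2) = 36.
Coefficient = C(9,2) · 4^2 · (-3)^7 = 36 · 16 · (-2187) = -1259712.

-1259712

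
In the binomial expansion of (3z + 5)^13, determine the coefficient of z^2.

The general term is C(13,j)·(3z)^j·(5)^(13-j); the z^2 term has j = 2.
C(13,2) = 78.
Coefficient = C(13,2) · 3^2 · 5^11 = 78 · 9 · 48828125 = 34277343750.

34277343750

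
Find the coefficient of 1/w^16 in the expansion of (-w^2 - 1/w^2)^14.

General term: C(14,j)·(-w^2)^j·(-1/w^2)^(14-j), with w-exponent 2j − 2(14−j) = 4j − 28.
Set 4j − 28 = -16: j = 3.
C(14,3) = 364; (-1)^3 = -1; (-1)^11 = -1.
Coefficient = 364 · (-1) · (-1) = 364.

364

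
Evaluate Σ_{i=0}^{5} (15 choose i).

4944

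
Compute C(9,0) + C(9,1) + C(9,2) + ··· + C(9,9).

512

The entries of row 9 sum to 2^9 = 512.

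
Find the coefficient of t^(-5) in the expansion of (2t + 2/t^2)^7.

4480

General term: C(7,j)·(2t)^j·(2/t^2)^(7-j), with t-exponent 1j − 2(7−j) = 3j − 14.
Set 3j − 14 = -5: j = 3.
C(7,3) = 35; 2^3 = 8; 2^4 = 16.
Coefficient = 35 · 8 · 16 = 4480.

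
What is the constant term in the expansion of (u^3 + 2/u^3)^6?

160

General term: C(6,j)·(u^3)^j·(2/u^3)^(6-j), with u-exponent 3j − 3(6−j) = 6j − 18.
Set 6j − 18 = 0: j = 3.
C(6,3) = 20; 1^3 = 1; 2^3 = 8.
Coefficient = 20 · 1 · 8 = 160.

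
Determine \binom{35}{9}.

70607460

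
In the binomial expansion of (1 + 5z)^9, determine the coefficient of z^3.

The general term is C(9,j)·(1)^j·(5z)^(9-j); the z^3 term has j = 6.
C(9,6) = 84.
Coefficient = C(9,6) · 5^3 = 84 · 125 = 10500.

10500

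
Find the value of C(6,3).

20

C(6,3) = (6·5·4) / 3! = 120 / 6 = 20.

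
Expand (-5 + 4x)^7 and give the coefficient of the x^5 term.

The general term is C(7,j)·(-5)^j·(4x)^(7-j); the x^5 term has j = 2.
C(7,2) = 21.
Coefficient = C(7,2) · (-5)^2 · 4^5 = 21 · 25 · 1024 = 537600.

537600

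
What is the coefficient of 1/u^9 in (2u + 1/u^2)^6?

General term: C(6,j)·(2u)^j·(1/u^2)^(6-j), with u-exponent 1j − 2(6−j) = 3j − 12.
Set 3j − 12 = -9: j = 1.
C(6,1) = 6; 2^1 = 2; 1^5 = 1.
Coefficient = 6 · 2 · 1 = 12.

12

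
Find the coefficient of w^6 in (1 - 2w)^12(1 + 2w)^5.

2048

Coefficient of w^6 = Σ_{j} C(12,j)·(-2)^j·C(5,6-j)·2^(6-j) for j from 1 to 6.
= (-768) + 21120 + (-140800) + 316800 + (-253440) + 59136 = 2048.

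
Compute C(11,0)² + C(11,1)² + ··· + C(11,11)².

705432

Σ C(11,j)² is the coefficient of x^11 in (1+x)^11(1+x)^11 = (1+x)^22, i.e. C(22,11) = 705432.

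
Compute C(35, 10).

183579396

C(35,10) = (35·34·33·32·31·30·29·28·27·26) / 10! = 666172912204800 / 3628800 = 183579396.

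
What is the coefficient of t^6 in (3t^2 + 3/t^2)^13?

General term: C(13,j)·(3t^2)^j·(3/t^2)^(13-j), with t-exponent 2j − 2(13−j) = 4j − 26.
Set 4j − 26 = 6: j = 8.
C(13,8) = 1287; 3^8 = 6561; 3^5 = 243.
Coefficient = 1287 · 6561 · 243 = 2051893701.

2051893701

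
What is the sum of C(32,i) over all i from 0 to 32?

Setting x = 1 in (1+x)^32 gives Σ C(32,i) = 2^32 = 4294967296.

4294967296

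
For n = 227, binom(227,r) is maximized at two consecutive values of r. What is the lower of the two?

113

For odd n = 227, C(227,r) peaks at r = (n−1)/2 and (n+1)/2; the lower is 113.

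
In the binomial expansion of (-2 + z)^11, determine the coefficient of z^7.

5280

The general term is C(11,j)·(-2)^j·(z)^(11-j); the z^7 term has j = 4.
C(11,4) = 330.
Coefficient = C(11,4) · (-2)^4 = 330 · 16 = 5280.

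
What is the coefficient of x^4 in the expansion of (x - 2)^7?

-280

The general term is C(7,j)·(x)^j·(-2)^(7-j); the x^4 term has j = 4.
C(7,4) = 35.
Coefficient = C(7,4) · (-2)^3 = 35 · (-8) = -280.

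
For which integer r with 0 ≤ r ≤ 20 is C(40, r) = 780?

2

C(40,r) increases on 0 ≤ r ≤ 20. C(40,1) = 40 and C(40,2) = 780, so r = 2.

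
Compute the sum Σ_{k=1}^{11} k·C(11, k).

11264

Since k·C(11,k) = 11·C(10,k−1), the sum is 11·2^10 = 11·1024 = 11264.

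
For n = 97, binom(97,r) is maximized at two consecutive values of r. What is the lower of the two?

48

For odd n = 97, C(97,r) peaks at r = (n−1)/2 and (n+1)/2; the lower is 48.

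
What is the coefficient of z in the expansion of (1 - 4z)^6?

-24

The general term is C(6,j)·(1)^j·(-4z)^(6-j); the z^1 term has j = 5.
C(6,5) = 6.
Coefficient = C(6,5) · (-4)^1 = 6 · (-4) = -24.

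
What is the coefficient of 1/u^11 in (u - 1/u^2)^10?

-120

General term: C(10,j)·(u)^j·(-1/u^2)^(10-j), with u-exponent 1j − 2(10−j) = 3j − 20.
Set 3j − 20 = -11: j = 3.
C(10,3) = 120; 1^3 = 1; (-1)^7 = -1.
Coefficient = 120 · 1 · (-1) = -120.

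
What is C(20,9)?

167960

C(20,9) = (20·19·18·17·16·15·14·13·12) / 9! = 60949324800 / 362880 = 167960.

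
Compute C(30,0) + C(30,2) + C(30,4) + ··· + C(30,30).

536870912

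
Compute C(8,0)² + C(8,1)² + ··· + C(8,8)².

12870

Σ C(8,i)² is the coefficient of x^8 in (1+x)^8(1+x)^8 = (1+x)^16, i.e. C(16,8) = 12870.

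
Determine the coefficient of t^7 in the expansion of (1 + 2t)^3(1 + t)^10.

Coefficient of t^7 = Σ_{j} C(3,j)·2^j·C(10,7-j)·1^(7-j) for j from 0 to 3.
= 120 + 1260 + 3024 + 1680 = 6084.

6084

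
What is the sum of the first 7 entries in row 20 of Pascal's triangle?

1 + 20 + 190 + 1140 + 4845 + 15504 + 38760 = 60460.

60460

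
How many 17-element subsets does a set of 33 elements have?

1166803110

C(33,17) = C(33,16) by symmetry.
C(33,16) = (33·32·31·30·29·28·27·26·25·24·23·22·21·20·19·18) / 16! = 24412776311194951680000 / 20922789888000 = 1166803110.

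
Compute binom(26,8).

1562275

C(26,8) = (26·25·24·23·22·21·20·19) / 8! = 62990928000 / 40320 = 1562275.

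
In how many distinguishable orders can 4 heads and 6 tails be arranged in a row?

210

Choose positions for the heads: C(10,4) = 210.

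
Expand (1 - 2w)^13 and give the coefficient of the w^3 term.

The general term is C(13,j)·(1)^j·(-2w)^(13-j); the w^3 term has j = 10.
C(13,10) = 286.
Coefficient = C(13,10) · (-2)^3 = 286 · (-8) = -2288.

-2288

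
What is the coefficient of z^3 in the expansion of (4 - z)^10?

-1966080

The general term is C(10,j)·(4)^j·(-z)^(10-j); the z^3 term has j = 7.
C(10,7) = 120.
Coefficient = C(10,7) · 4^7 · (-1)^3 = 120 · 16384 · (-1) = -1966080.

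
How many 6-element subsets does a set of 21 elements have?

54264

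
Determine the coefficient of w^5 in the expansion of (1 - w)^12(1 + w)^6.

24

Coefficient of w^5 = Σ_{j} C(12,j)·(-1)^j·C(6,5-j)·1^(5-j) for j from 0 to 5.
= 6 + (-180) + 1320 + (-3300) + 2970 + (-792) = 24.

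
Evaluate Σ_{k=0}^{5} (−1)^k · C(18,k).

-6188

The partial alternating sum Σ_{k=0}^{5} (−1)^k C(18,k) = (−1)^5 C(17,5) = -6188.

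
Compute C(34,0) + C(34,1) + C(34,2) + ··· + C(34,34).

17179869184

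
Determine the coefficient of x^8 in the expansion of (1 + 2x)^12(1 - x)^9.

Coefficient of x^8 = Σ_{j} C(12,j)·2^j·C(9,8-j)·(-1)^(8-j) for j from 0 to 8.
= 9 + (-864) + 22176 + (-221760) + 997920 + (-2128896) + 2128896 + (-912384) + 126720 = 11817.

11817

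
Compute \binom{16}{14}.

C(16,14) = C(16,2) by symmetry.
C(16,2) = (16·15) / 2! = 240 / 2 = 120.

120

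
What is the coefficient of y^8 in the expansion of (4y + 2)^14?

The general term is C(14,j)·(4y)^j·(2)^(14-j); the y^8 term has j = 8.
C(14,8) = 3003.
Coefficient = C(14,8) · 4^8 · 2^6 = 3003 · 65536 · 64 = 12595494912.

12595494912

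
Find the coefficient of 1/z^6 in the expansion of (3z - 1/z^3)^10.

General term: C(10,j)·(3z)^j·(-1/z^3)^(10-j), with z-exponent 1j − 3(10−j) = 4j − 30.
Set 4j − 30 = -6: j = 6.
C(10,6) = 210; 3^6 = 729; (-1)^4 = 1.
Coefficient = 210 · 729 · 1 = 153090.

153090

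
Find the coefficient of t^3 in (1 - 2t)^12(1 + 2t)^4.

Coefficient of t^3 = Σ_{j} C(12,j)·(-2)^j·C(4,3-j)·2^(3-j) for j from 0 to 3.
= 32 + (-576) + 2112 + (-1760) = -192.

-192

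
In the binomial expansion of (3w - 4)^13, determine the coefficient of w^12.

-27634932

The general term is C(13,j)·(3w)^j·(-4)^(13-j); the w^12 term has j = 12.
C(13,12) = 13.
Coefficient = C(13,12) · 3^12 · (-4)^1 = 13 · 531441 · (-4) = -27634932.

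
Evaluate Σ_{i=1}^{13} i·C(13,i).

Differentiating (1+x)^13 and setting x=1: Σ i·C(13,i) = 13·2^12 = 53248.

53248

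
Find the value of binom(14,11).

C(14,11) = C(14,3) by symmetry.
C(14,3) = (14·13·12) / 3! = 2184 / 6 = 364.

364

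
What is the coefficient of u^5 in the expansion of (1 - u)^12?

-792

The general term is C(12,j)·(1)^j·(-u)^(12-j); the u^5 term has j = 7.
C(12,7) = 792.
Coefficient = C(12,7) · (-1)^5 = 792 · (-1) = -792.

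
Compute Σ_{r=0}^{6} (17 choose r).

21778

1 + 17 + 136 + 680 + 2380 + 6188 + 12376 = 21778.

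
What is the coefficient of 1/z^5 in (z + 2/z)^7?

General term: C(7,j)·(z)^j·(2/z)^(7-j), with z-exponent 1j − 1(7−j) = 2j − 7.
Set 2j − 7 = -5: j = 1.
C(7,1) = 7; 1^1 = 1; 2^6 = 64.
Coefficient = 7 · 1 · 64 = 448.

448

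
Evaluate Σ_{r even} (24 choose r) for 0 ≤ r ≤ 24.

Even-r terms of row 24 sum to 2^23 = 8388608.

8388608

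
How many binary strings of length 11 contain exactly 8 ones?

165

Choose the 8 positions: C(11,8) = 165.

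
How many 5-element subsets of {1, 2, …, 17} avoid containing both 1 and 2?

5733

All 5-subsets: C(17,5) = 6188. Those containing both fixed elements: C(15,3) = 455.
6188 − 455 = 5733.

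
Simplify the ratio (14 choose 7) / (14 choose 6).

8/7

C(n,k+1)/C(n,k) = (n−k)/(k+1) = (14−6)/(6+1) = 8/7.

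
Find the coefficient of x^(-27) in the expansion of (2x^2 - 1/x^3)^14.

General term: C(14,j)·(2x^2)^j·(-1/x^3)^(14-j), with x-exponent 2j − 3(14−j) = 5j − 42.
Set 5j − 42 = -27: j = 3.
C(14,3) = 364; 2^3 = 8; (-1)^11 = -1.
Coefficient = 364 · 8 · (-1) = -2912.

-2912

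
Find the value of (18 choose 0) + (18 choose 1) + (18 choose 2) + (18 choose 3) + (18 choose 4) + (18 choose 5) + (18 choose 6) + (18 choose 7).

63004

1 + 18 + 153 + 816 + 3060 + 8568 + 18564 + 31824 = 63004.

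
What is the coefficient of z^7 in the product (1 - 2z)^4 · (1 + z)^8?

Coefficient of z^7 = Σ_{j} C(4,j)·(-2)^j·C(8,7-j)·1^(7-j) for j from 0 to 4.
= 8 + (-224) + 1344 + (-2240) + 896 = -216.

-216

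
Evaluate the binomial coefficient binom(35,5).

C(35,5) = (35·34·33·32·31) / 5! = 38955840 / 120 = 324632.

324632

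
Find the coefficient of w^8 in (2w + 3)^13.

The general term is C(13,j)·(2w)^j·(3)^(13-j); the w^8 term has j = 8.
C(13,8) = 1287.
Coefficient = C(13,8) · 2^8 · 3^5 = 1287 · 256 · 243 = 80061696.

80061696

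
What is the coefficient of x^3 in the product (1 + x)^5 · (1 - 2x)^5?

30

Coefficient of x^3 = Σ_{j} C(5,j)·1^j·C(5,3-j)·(-2)^(3-j) for j from 0 to 3.
= (-80) + 200 + (-100) + 10 = 30.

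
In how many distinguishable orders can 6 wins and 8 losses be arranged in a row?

Choose positions for the wins: C(14,6) = 3003.

3003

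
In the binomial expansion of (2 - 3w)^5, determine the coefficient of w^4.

The general term is C(5,j)·(2)^j·(-3w)^(5-j); the w^4 term has j = 1.
C(5,1) = 5.
Coefficient = C(5,1) · 2^1 · (-3)^4 = 5 · 2 · 81 = 810.

810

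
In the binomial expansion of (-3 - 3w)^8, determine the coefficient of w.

52488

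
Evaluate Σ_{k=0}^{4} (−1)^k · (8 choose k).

The partial alternating sum Σ_{k=0}^{4} (−1)^k C(8,k) = (−1)^4 C(7,4) = 35.

35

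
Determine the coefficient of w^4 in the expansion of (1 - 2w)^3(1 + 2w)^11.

-176

Coefficient of w^4 = Σ_{j} C(3,j)·(-2)^j·C(11,4-j)·2^(4-j) for j from 0 to 3.
= 5280 + (-7920) + 2640 + (-176) = -176.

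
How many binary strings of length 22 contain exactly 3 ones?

Choose the 3 positions: C(22,3) = 1540.

1540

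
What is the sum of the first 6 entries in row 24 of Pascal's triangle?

55455

1 + 24 + 276 + 2024 + 10626 + 42504 = 55455.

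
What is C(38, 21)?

28781143380

C(38,21) = C(38,17) by symmetry.
C(38,17) = (38·37·36·35·34·33·32·31·30·29·28·27·26·25·24·23·22) / 17! = 10237090866494416404480000 / 355687428096000 = 28781143380.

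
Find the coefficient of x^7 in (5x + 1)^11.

25781250

The general term is C(11,j)·(5x)^j·(1)^(11-j); the x^7 term has j = 7.
C(11,7) = 330.
Coefficient = C(11,7) · 5^7 = 330 · 78125 = 25781250.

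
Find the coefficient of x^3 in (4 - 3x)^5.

The general term is C(5,j)·(4)^j·(-3x)^(5-j); the x^3 term has j = 2.
C(5,2) = 10.
Coefficient = C(5,2) · 4^2 · (-3)^3 = 10 · 16 · (-27) = -4320.

-4320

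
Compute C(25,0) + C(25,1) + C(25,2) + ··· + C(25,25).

The entries of row 25 sum to 2^25 = 33554432.

33554432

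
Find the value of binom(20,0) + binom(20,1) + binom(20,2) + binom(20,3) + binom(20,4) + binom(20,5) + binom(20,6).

60460

1 + 20 + 190 + 1140 + 4845 + 15504 + 38760 = 60460.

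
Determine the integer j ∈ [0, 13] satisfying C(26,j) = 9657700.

12

C(26,j) increases on 0 ≤ j ≤ 13. C(26,11) = 7726160 and C(26,12) = 9657700, so j = 12.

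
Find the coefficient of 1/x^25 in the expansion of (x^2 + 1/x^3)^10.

10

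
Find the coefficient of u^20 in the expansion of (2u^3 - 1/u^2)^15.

General term: C(15,j)·(2u^3)^j·(-1/u^2)^(15-j), with u-exponent 3j − 2(15−j) = 5j − 30.
Set 5j − 30 = 20: j = 10.
C(15,10) = 3003; 2^10 = 1024; (-1)^5 = -1.
Coefficient = 3003 · 1024 · (-1) = -3075072.

-3075072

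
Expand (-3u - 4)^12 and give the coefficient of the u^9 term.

277136640

The general term is C(12,j)·(-3u)^j·(-4)^(12-j); the u^9 term has j = 9.
C(12,9) = 220.
Coefficient = C(12,9) · (-3)^9 · (-4)^3 = 220 · (-19683) · (-64) = 277136640.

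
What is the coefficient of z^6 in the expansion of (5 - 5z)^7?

546875

The general term is C(7,j)·(5)^j·(-5z)^(7-j); the z^6 term has j = 1.
C(7,1) = 7.
Coefficient = C(7,1) · 5^1 · (-5)^6 = 7 · 5 · 15625 = 546875.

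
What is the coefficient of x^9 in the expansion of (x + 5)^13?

446875

The general term is C(13,j)·(x)^j·(5)^(13-j); the x^9 term has j = 9.
C(13,9) = 715.
Coefficient = C(13,9) · 5^4 = 715 · 625 = 446875.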